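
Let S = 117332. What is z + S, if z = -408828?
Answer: -291496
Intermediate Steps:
z + S = -408828 + 117332 = -291496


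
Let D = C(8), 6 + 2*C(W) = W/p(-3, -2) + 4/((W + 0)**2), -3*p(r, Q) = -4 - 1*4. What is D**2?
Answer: 2209/1024 ≈ 2.1572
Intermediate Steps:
p(r, Q) = 8/3 (p(r, Q) = -(-4 - 1*4)/3 = -(-4 - 4)/3 = -1/3*(-8) = 8/3)
C(W) = -3 + 2/W**2 + 3*W/16 (C(W) = -3 + (W/(8/3) + 4/((W + 0)**2))/2 = -3 + (W*(3/8) + 4/(W**2))/2 = -3 + (3*W/8 + 4/W**2)/2 = -3 + (4/W**2 + 3*W/8)/2 = -3 + (2/W**2 + 3*W/16) = -3 + 2/W**2 + 3*W/16)
D = -47/32 (D = -3 + 2/8**2 + (3/16)*8 = -3 + 2*(1/64) + 3/2 = -3 + 1/32 + 3/2 = -47/32 ≈ -1.4688)
D**2 = (-47/32)**2 = 2209/1024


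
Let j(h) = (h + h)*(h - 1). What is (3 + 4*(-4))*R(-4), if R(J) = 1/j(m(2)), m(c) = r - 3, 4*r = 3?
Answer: -8/9 ≈ -0.88889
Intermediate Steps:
r = 3/4 (r = (1/4)*3 = 3/4 ≈ 0.75000)
m(c) = -9/4 (m(c) = 3/4 - 3 = -9/4)
j(h) = 2*h*(-1 + h) (j(h) = (2*h)*(-1 + h) = 2*h*(-1 + h))
R(J) = 8/117 (R(J) = 1/(2*(-9/4)*(-1 - 9/4)) = 1/(2*(-9/4)*(-13/4)) = 1/(117/8) = 8/117)
(3 + 4*(-4))*R(-4) = (3 + 4*(-4))*(8/117) = (3 - 16)*(8/117) = -13*8/117 = -8/9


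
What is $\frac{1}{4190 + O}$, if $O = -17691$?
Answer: $- \frac{1}{13501} \approx -7.4069 \cdot 10^{-5}$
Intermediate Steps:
$\frac{1}{4190 + O} = \frac{1}{4190 - 17691} = \frac{1}{-13501} = - \frac{1}{13501}$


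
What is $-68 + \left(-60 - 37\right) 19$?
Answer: $-1911$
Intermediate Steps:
$-68 + \left(-60 - 37\right) 19 = -68 - 1843 = -1911$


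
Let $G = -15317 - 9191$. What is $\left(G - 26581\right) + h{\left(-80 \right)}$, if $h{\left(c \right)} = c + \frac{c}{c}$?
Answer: $-51168$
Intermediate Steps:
$G = -24508$ ($G = -15317 - 9191 = -24508$)
$h{\left(c \right)} = 1 + c$ ($h{\left(c \right)} = c + 1 = 1 + c$)
$\left(G - 26581\right) + h{\left(-80 \right)} = \left(-24508 - 26581\right) + \left(1 - 80\right) = -51089 - 79 = -51168$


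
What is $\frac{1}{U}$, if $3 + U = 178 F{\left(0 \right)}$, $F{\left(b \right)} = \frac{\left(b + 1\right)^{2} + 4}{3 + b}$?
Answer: $\frac{3}{881} \approx 0.0034052$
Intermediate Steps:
$F{\left(b \right)} = \frac{4 + \left(1 + b\right)^{2}}{3 + b}$ ($F{\left(b \right)} = \frac{\left(1 + b\right)^{2} + 4}{3 + b} = \frac{4 + \left(1 + b\right)^{2}}{3 + b}$)
$U = \frac{881}{3}$ ($U = -3 + 178 \frac{4 + \left(1 + 0\right)^{2}}{3 + 0} = -3 + 178 \frac{4 + 1^{2}}{3} = -3 + 178 \frac{4 + 1}{3} = -3 + 178 \cdot \frac{1}{3} \cdot 5 = -3 + 178 \cdot \frac{5}{3} = -3 + \frac{890}{3} = \frac{881}{3} \approx 293.67$)
$\frac{1}{U} = \frac{1}{\frac{881}{3}} = \frac{3}{881}$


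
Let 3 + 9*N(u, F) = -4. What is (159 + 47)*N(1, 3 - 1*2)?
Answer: -1442/9 ≈ -160.22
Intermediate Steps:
N(u, F) = -7/9 (N(u, F) = -⅓ + (⅑)*(-4) = -⅓ - 4/9 = -7/9)
(159 + 47)*N(1, 3 - 1*2) = (159 + 47)*(-7/9) = 206*(-7/9) = -1442/9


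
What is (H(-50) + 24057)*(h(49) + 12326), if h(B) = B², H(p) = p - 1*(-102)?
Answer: 355053243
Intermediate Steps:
H(p) = 102 + p (H(p) = p + 102 = 102 + p)
(H(-50) + 24057)*(h(49) + 12326) = ((102 - 50) + 24057)*(49² + 12326) = (52 + 24057)*(2401 + 12326) = 24109*14727 = 355053243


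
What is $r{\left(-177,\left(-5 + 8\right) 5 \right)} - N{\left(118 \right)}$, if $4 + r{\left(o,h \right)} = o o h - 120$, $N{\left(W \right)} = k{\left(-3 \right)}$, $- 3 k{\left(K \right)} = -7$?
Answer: $\frac{1409426}{3} \approx 4.6981 \cdot 10^{5}$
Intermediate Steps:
$k{\left(K \right)} = \frac{7}{3}$ ($k{\left(K \right)} = \left(- \frac{1}{3}\right) \left(-7\right) = \frac{7}{3}$)
$N{\left(W \right)} = \frac{7}{3}$
$r{\left(o,h \right)} = -124 + h o^{2}$ ($r{\left(o,h \right)} = -4 + \left(o o h - 120\right) = -4 + \left(o^{2} h - 120\right) = -4 + \left(h o^{2} - 120\right) = -4 + \left(-120 + h o^{2}\right) = -124 + h o^{2}$)
$r{\left(-177,\left(-5 + 8\right) 5 \right)} - N{\left(118 \right)} = \left(-124 + \left(-5 + 8\right) 5 \left(-177\right)^{2}\right) - \frac{7}{3} = \left(-124 + 3 \cdot 5 \cdot 31329\right) - \frac{7}{3} = \left(-124 + 15 \cdot 31329\right) - \frac{7}{3} = \left(-124 + 469935\right) - \frac{7}{3} = 469811 - \frac{7}{3} = \frac{1409426}{3}$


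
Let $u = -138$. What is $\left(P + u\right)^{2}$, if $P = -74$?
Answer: $44944$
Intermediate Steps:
$\left(P + u\right)^{2} = \left(-74 - 138\right)^{2} = \left(-212\right)^{2} = 44944$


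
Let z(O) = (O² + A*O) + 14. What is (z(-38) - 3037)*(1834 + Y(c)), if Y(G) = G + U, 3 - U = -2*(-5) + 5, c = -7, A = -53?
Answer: 789525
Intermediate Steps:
z(O) = 14 + O² - 53*O (z(O) = (O² - 53*O) + 14 = 14 + O² - 53*O)
U = -12 (U = 3 - (-2*(-5) + 5) = 3 - (10 + 5) = 3 - 1*15 = 3 - 15 = -12)
Y(G) = -12 + G (Y(G) = G - 12 = -12 + G)
(z(-38) - 3037)*(1834 + Y(c)) = ((14 + (-38)² - 53*(-38)) - 3037)*(1834 + (-12 - 7)) = ((14 + 1444 + 2014) - 3037)*(1834 - 19) = (3472 - 3037)*1815 = 435*1815 = 789525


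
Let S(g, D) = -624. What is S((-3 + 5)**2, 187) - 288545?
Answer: -289169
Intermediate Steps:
S((-3 + 5)**2, 187) - 288545 = -624 - 288545 = -289169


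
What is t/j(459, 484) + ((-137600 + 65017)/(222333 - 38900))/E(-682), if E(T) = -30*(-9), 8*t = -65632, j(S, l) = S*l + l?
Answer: -10561966219/275666781060 ≈ -0.038314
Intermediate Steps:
j(S, l) = l + S*l
t = -8204 (t = (1/8)*(-65632) = -8204)
E(T) = 270
t/j(459, 484) + ((-137600 + 65017)/(222333 - 38900))/E(-682) = -8204*1/(484*(1 + 459)) + ((-137600 + 65017)/(222333 - 38900))/270 = -8204/(484*460) - 72583/183433*(1/270) = -8204/222640 - 72583*1/183433*(1/270) = -8204*1/222640 - 72583/183433*1/270 = -2051/55660 - 72583/49526910 = -10561966219/275666781060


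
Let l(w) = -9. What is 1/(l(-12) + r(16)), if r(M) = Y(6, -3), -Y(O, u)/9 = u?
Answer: 1/18 ≈ 0.055556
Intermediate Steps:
Y(O, u) = -9*u
r(M) = 27 (r(M) = -9*(-3) = 27)
1/(l(-12) + r(16)) = 1/(-9 + 27) = 1/18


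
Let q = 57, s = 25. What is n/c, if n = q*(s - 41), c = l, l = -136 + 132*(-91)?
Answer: 228/3037 ≈ 0.075074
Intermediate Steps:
l = -12148 (l = -136 - 12012 = -12148)
c = -12148
n = -912 (n = 57*(25 - 41) = 57*(-16) = -912)
n/c = -912/(-12148) = -912*(-1/12148) = 228/3037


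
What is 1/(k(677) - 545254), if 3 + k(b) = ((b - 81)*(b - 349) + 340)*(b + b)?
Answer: 1/264605855 ≈ 3.7792e-9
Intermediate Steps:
k(b) = -3 + 2*b*(340 + (-349 + b)*(-81 + b)) (k(b) = -3 + ((b - 81)*(b - 349) + 340)*(b + b) = -3 + ((-81 + b)*(-349 + b) + 340)*(2*b) = -3 + ((-349 + b)*(-81 + b) + 340)*(2*b) = -3 + (340 + (-349 + b)*(-81 + b))*(2*b) = -3 + 2*b*(340 + (-349 + b)*(-81 + b)))
1/(k(677) - 545254) = 1/((-3 - 860*677**2 + 2*677**3 + 57218*677) - 545254) = 1/((-3 - 860*458329 + 2*310288733 + 38736586) - 545254) = 1/((-3 - 394162940 + 620577466 + 38736586) - 545254) = 1/(265151109 - 545254) = 1/264605855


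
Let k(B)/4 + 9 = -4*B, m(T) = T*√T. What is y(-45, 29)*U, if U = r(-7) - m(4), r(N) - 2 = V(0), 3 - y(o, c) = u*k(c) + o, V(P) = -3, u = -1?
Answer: 4068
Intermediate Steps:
m(T) = T^(3/2)
k(B) = -36 - 16*B (k(B) = -36 + 4*(-4*B) = -36 - 16*B)
y(o, c) = -33 - o - 16*c (y(o, c) = 3 - (-(-36 - 16*c) + o) = 3 - ((36 + 16*c) + o) = 3 - (36 + o + 16*c) = 3 + (-36 - o - 16*c) = -33 - o - 16*c)
r(N) = -1 (r(N) = 2 - 3 = -1)
U = -9 (U = -1 - 4^(3/2) = -1 - 1*8 = -1 - 8 = -9)
y(-45, 29)*U = (-33 - 1*(-45) - 16*29)*(-9) = (-33 + 45 - 464)*(-9) = -452*(-9) = 4068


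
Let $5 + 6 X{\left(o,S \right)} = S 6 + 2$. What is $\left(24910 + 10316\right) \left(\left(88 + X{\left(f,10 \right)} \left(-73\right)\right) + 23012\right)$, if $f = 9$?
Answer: $789291369$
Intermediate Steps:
$X{\left(o,S \right)} = - \frac{1}{2} + S$ ($X{\left(o,S \right)} = - \frac{5}{6} + \frac{S 6 + 2}{6} = - \frac{5}{6} + \frac{6 S + 2}{6} = - \frac{5}{6} + \frac{2 + 6 S}{6} = - \frac{5}{6} + \left(\frac{1}{3} + S\right) = - \frac{1}{2} + S$)
$\left(24910 + 10316\right) \left(\left(88 + X{\left(f,10 \right)} \left(-73\right)\right) + 23012\right) = \left(24910 + 10316\right) \left(\left(88 + \left(- \frac{1}{2} + 10\right) \left(-73\right)\right) + 23012\right) = 35226 \left(\left(88 + \frac{19}{2} \left(-73\right)\right) + 23012\right) = 35226 \left(\left(88 - \frac{1387}{2}\right) + 23012\right) = 35226 \left(- \frac{1211}{2} + 23012\right) = 35226 \cdot \frac{44813}{2} = 789291369$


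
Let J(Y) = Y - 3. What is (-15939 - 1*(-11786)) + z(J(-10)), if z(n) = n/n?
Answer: -4152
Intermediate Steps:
J(Y) = -3 + Y
z(n) = 1
(-15939 - 1*(-11786)) + z(J(-10)) = (-15939 - 1*(-11786)) + 1 = (-15939 + 11786) + 1 = -4153 + 1 = -4152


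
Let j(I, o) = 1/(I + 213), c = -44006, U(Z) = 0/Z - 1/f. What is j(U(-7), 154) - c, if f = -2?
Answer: 18790564/427 ≈ 44006.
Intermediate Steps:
U(Z) = ½ (U(Z) = 0/Z - 1/(-2) = 0 - 1*(-½) = 0 + ½ = ½)
j(I, o) = 1/(213 + I)
j(U(-7), 154) - c = 1/(213 + ½) - 1*(-44006) = 1/(427/2) + 44006 = 2/427 + 44006 = 18790564/427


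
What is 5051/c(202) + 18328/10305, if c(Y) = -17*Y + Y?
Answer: 7185541/33305760 ≈ 0.21574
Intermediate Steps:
c(Y) = -16*Y
5051/c(202) + 18328/10305 = 5051/((-16*202)) + 18328/10305 = 5051/(-3232) + 18328*(1/10305) = 5051*(-1/3232) + 18328/10305 = -5051/3232 + 18328/10305 = 7185541/33305760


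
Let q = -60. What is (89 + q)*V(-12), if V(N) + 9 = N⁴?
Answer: 601083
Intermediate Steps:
V(N) = -9 + N⁴
(89 + q)*V(-12) = (89 - 60)*(-9 + (-12)⁴) = 29*(-9 + 20736) = 29*20727 = 601083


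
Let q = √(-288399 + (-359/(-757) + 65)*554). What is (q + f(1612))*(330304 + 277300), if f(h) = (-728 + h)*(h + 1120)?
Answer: 1467417129152 + 607604*I*√144480707359/757 ≈ 1.4674e+12 + 3.0509e+8*I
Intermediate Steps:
f(h) = (-728 + h)*(1120 + h)
q = I*√144480707359/757 (q = √(-288399 + (-359*(-1/757) + 65)*554) = √(-288399 + (359/757 + 65)*554) = √(-288399 + (49564/757)*554) = √(-288399 + 27458456/757) = √(-190859587/757) = I*√144480707359/757 ≈ 502.12*I)
(q + f(1612))*(330304 + 277300) = (I*√144480707359/757 + (-815360 + 1612² + 392*1612))*(330304 + 277300) = (I*√144480707359/757 + (-815360 + 2598544 + 631904))*607604 = (I*√144480707359/757 + 2415088)*607604 = (2415088 + I*√144480707359/757)*607604 = 1467417129152 + 607604*I*√144480707359/757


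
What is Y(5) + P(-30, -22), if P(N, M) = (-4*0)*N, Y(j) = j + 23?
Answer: 28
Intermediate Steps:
Y(j) = 23 + j
P(N, M) = 0 (P(N, M) = 0*N = 0)
Y(5) + P(-30, -22) = (23 + 5) + 0 = 28 + 0 = 28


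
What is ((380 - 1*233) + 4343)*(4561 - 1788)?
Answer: 12450770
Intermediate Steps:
((380 - 1*233) + 4343)*(4561 - 1788) = ((380 - 233) + 4343)*2773 = (147 + 4343)*2773 = 4490*2773 = 12450770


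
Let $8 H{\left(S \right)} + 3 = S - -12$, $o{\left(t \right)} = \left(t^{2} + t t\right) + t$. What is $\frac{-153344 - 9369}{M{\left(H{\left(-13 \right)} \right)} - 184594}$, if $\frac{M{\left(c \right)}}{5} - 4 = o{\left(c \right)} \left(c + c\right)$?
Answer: $\frac{162713}{184574} \approx 0.88156$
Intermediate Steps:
$o{\left(t \right)} = t + 2 t^{2}$ ($o{\left(t \right)} = \left(t^{2} + t^{2}\right) + t = 2 t^{2} + t = t + 2 t^{2}$)
$H{\left(S \right)} = \frac{9}{8} + \frac{S}{8}$ ($H{\left(S \right)} = - \frac{3}{8} + \frac{S - -12}{8} = - \frac{3}{8} + \frac{S + 12}{8} = - \frac{3}{8} + \frac{12 + S}{8} = - \frac{3}{8} + \left(\frac{3}{2} + \frac{S}{8}\right) = \frac{9}{8} + \frac{S}{8}$)
$M{\left(c \right)} = 20 + 10 c^{2} \left(1 + 2 c\right)$ ($M{\left(c \right)} = 20 + 5 c \left(1 + 2 c\right) \left(c + c\right) = 20 + 5 c \left(1 + 2 c\right) 2 c = 20 + 5 \cdot 2 c^{2} \left(1 + 2 c\right) = 20 + 10 c^{2} \left(1 + 2 c\right)$)
$\frac{-153344 - 9369}{M{\left(H{\left(-13 \right)} \right)} - 184594} = \frac{-153344 - 9369}{\left(20 + 10 \left(\frac{9}{8} + \frac{1}{8} \left(-13\right)\right)^{2} \left(1 + 2 \left(\frac{9}{8} + \frac{1}{8} \left(-13\right)\right)\right)\right) - 184594} = - \frac{162713}{\left(20 + 10 \left(\frac{9}{8} - \frac{13}{8}\right)^{2} \left(1 + 2 \left(\frac{9}{8} - \frac{13}{8}\right)\right)\right) - 184594} = - \frac{162713}{\left(20 + 10 \left(- \frac{1}{2}\right)^{2} \left(1 + 2 \left(- \frac{1}{2}\right)\right)\right) - 184594} = - \frac{162713}{\left(20 + 10 \cdot \frac{1}{4} \left(1 - 1\right)\right) - 184594} = - \frac{162713}{\left(20 + 10 \cdot \frac{1}{4} \cdot 0\right) - 184594} = - \frac{162713}{\left(20 + 0\right) - 184594} = - \frac{162713}{20 - 184594} = - \frac{162713}{-184574} = \left(-162713\right) \left(- \frac{1}{184574}\right) = \frac{162713}{184574}$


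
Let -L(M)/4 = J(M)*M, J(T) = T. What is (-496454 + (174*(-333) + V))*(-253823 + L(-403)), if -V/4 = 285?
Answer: 501903999024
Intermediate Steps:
V = -1140 (V = -4*285 = -1140)
L(M) = -4*M**2 (L(M) = -4*M*M = -4*M**2)
(-496454 + (174*(-333) + V))*(-253823 + L(-403)) = (-496454 + (174*(-333) - 1140))*(-253823 - 4*(-403)**2) = (-496454 + (-57942 - 1140))*(-253823 - 4*162409) = (-496454 - 59082)*(-253823 - 649636) = -555536*(-903459) = 501903999024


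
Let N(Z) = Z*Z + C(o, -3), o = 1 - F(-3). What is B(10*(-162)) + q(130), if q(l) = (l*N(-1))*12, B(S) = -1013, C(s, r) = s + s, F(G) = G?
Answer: 13027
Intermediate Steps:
o = 4 (o = 1 - 1*(-3) = 1 + 3 = 4)
C(s, r) = 2*s
N(Z) = 8 + Z² (N(Z) = Z*Z + 2*4 = Z² + 8 = 8 + Z²)
q(l) = 108*l (q(l) = (l*(8 + (-1)²))*12 = (l*(8 + 1))*12 = (l*9)*12 = (9*l)*12 = 108*l)
B(10*(-162)) + q(130) = -1013 + 108*130 = -1013 + 14040 = 13027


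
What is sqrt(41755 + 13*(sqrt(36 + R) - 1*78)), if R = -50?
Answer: sqrt(40741 + 13*I*sqrt(14)) ≈ 201.84 + 0.12*I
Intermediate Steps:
sqrt(41755 + 13*(sqrt(36 + R) - 1*78)) = sqrt(41755 + 13*(sqrt(36 - 50) - 1*78)) = sqrt(41755 + 13*(sqrt(-14) - 78)) = sqrt(41755 + 13*(I*sqrt(14) - 78)) = sqrt(41755 + 13*(-78 + I*sqrt(14))) = sqrt(41755 + (-1014 + 13*I*sqrt(14))) = sqrt(40741 + 13*I*sqrt(14))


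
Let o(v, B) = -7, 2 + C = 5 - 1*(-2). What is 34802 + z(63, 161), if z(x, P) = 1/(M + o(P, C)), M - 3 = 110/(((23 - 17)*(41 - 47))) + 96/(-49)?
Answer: 276709820/7951 ≈ 34802.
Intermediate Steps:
C = 5 (C = -2 + (5 - 1*(-2)) = -2 + (5 + 2) = -2 + 7 = 5)
M = -1777/882 (M = 3 + (110/(((23 - 17)*(41 - 47))) + 96/(-49)) = 3 + (110/((6*(-6))) + 96*(-1/49)) = 3 + (110/(-36) - 96/49) = 3 + (110*(-1/36) - 96/49) = 3 + (-55/18 - 96/49) = 3 - 4423/882 = -1777/882 ≈ -2.0147)
z(x, P) = -882/7951 (z(x, P) = 1/(-1777/882 - 7) = 1/(-7951/882) = -882/7951)
34802 + z(63, 161) = 34802 - 882/7951 = 276709820/7951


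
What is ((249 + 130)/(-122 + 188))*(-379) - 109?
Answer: -150835/66 ≈ -2285.4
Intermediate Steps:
((249 + 130)/(-122 + 188))*(-379) - 109 = (379/66)*(-379) - 109 = -143641/66 - 109 = -150835/66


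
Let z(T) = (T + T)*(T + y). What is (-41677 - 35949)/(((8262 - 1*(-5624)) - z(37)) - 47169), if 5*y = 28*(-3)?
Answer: 388130/173889 ≈ 2.2321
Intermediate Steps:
y = -84/5 (y = (28*(-3))/5 = (⅕)*(-84) = -84/5 ≈ -16.800)
z(T) = 2*T*(-84/5 + T) (z(T) = (T + T)*(T - 84/5) = (2*T)*(-84/5 + T) = 2*T*(-84/5 + T))
(-41677 - 35949)/(((8262 - 1*(-5624)) - z(37)) - 47169) = (-41677 - 35949)/(((8262 - 1*(-5624)) - 2*37*(-84 + 5*37)/5) - 47169) = -77626/(((8262 + 5624) - 2*37*(-84 + 185)/5) - 47169) = -77626/((13886 - 2*37*101/5) - 47169) = -77626/((13886 - 1*7474/5) - 47169) = -77626/((13886 - 7474/5) - 47169) = -77626/(61956/5 - 47169) = -77626/(-173889/5) = -77626*(-5/173889) = 388130/173889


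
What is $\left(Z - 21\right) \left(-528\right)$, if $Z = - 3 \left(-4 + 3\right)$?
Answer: $9504$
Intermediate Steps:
$Z = 3$ ($Z = \left(-3\right) \left(-1\right) = 3$)
$\left(Z - 21\right) \left(-528\right) = \left(3 - 21\right) \left(-528\right) = \left(-18\right) \left(-528\right) = 9504$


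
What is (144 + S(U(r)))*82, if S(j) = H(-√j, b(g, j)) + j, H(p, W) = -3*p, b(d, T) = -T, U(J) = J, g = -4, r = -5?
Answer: 11398 + 246*I*√5 ≈ 11398.0 + 550.07*I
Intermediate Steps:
S(j) = j + 3*√j (S(j) = -(-3)*√j + j = 3*√j + j = j + 3*√j)
(144 + S(U(r)))*82 = (144 + (-5 + 3*√(-5)))*82 = (144 + (-5 + 3*(I*√5)))*82 = (144 + (-5 + 3*I*√5))*82 = (139 + 3*I*√5)*82 = 11398 + 246*I*√5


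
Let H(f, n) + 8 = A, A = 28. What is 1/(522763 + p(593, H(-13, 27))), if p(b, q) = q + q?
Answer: 1/522803 ≈ 1.9128e-6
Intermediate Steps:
H(f, n) = 20 (H(f, n) = -8 + 28 = 20)
p(b, q) = 2*q
1/(522763 + p(593, H(-13, 27))) = 1/(522763 + 2*20) = 1/(522763 + 40) = 1/522803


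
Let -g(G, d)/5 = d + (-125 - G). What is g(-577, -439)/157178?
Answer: -65/157178 ≈ -0.00041354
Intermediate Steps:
g(G, d) = 625 - 5*d + 5*G (g(G, d) = -5*(d + (-125 - G)) = -5*(-125 + d - G) = 625 - 5*d + 5*G)
g(-577, -439)/157178 = (625 - 5*(-439) + 5*(-577))/157178 = (625 + 2195 - 2885)*(1/157178) = -65*1/157178 = -65/157178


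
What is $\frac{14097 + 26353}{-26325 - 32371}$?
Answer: $- \frac{20225}{29348} \approx -0.68914$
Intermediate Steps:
$\frac{14097 + 26353}{-26325 - 32371} = \frac{40450}{-58696} = 40450 \left(- \frac{1}{58696}\right) = - \frac{20225}{29348}$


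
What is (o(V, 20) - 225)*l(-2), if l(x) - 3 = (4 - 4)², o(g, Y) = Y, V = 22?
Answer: -615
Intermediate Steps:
l(x) = 3 (l(x) = 3 + (4 - 4)² = 3 + 0² = 3 + 0 = 3)
(o(V, 20) - 225)*l(-2) = (20 - 225)*3 = -205*3 = -615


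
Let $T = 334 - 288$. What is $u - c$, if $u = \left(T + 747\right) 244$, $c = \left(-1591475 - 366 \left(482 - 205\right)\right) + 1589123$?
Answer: $297226$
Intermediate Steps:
$T = 46$
$c = -103734$ ($c = \left(-1591475 - 101382\right) + 1589123 = -1692857 + 1589123 = -103734$)
$u = 193492$ ($u = \left(46 + 747\right) 244 = 793 \cdot 244 = 193492$)
$u - c = 193492 - -103734 = 193492 + 103734 = 297226$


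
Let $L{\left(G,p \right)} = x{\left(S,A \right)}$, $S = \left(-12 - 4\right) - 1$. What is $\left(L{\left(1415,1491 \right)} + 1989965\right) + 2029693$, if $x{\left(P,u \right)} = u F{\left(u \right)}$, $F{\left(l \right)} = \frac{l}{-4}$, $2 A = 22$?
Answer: $\frac{16078511}{4} \approx 4.0196 \cdot 10^{6}$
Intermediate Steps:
$A = 11$ ($A = \frac{1}{2} \cdot 22 = 11$)
$S = -17$ ($S = -16 - 1 = -17$)
$F{\left(l \right)} = - \frac{l}{4}$ ($F{\left(l \right)} = l \left(- \frac{1}{4}\right) = - \frac{l}{4}$)
$x{\left(P,u \right)} = - \frac{u^{2}}{4}$ ($x{\left(P,u \right)} = u \left(- \frac{u}{4}\right) = - \frac{u^{2}}{4}$)
$L{\left(G,p \right)} = - \frac{121}{4}$ ($L{\left(G,p \right)} = - \frac{11^{2}}{4} = \left(- \frac{1}{4}\right) 121 = - \frac{121}{4}$)
$\left(L{\left(1415,1491 \right)} + 1989965\right) + 2029693 = \left(- \frac{121}{4} + 1989965\right) + 2029693 = \frac{7959739}{4} + 2029693 = \frac{16078511}{4}$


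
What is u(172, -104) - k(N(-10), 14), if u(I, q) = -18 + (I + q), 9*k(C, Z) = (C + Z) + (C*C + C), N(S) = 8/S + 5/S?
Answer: 43691/900 ≈ 48.546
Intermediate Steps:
N(S) = 13/S
k(C, Z) = Z/9 + C²/9 + 2*C/9 (k(C, Z) = ((C + Z) + (C*C + C))/9 = ((C + Z) + (C² + C))/9 = ((C + Z) + (C + C²))/9 = (Z + C² + 2*C)/9 = Z/9 + C²/9 + 2*C/9)
u(I, q) = -18 + I + q
u(172, -104) - k(N(-10), 14) = (-18 + 172 - 104) - ((⅑)*14 + (13/(-10))²/9 + 2*(13/(-10))/9) = 50 - (14/9 + (13*(-⅒))²/9 + 2*(13*(-⅒))/9) = 50 - (14/9 + (-13/10)²/9 + (2/9)*(-13/10)) = 50 - (14/9 + (⅑)*(169/100) - 13/45) = 50 - (14/9 + 169/900 - 13/45) = 50 - 1*1309/900 = 50 - 1309/900 = 43691/900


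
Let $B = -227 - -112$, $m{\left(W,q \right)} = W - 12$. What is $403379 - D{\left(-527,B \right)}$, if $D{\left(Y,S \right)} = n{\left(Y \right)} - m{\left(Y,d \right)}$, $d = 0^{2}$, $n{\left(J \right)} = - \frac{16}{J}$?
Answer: $\frac{212296664}{527} \approx 4.0284 \cdot 10^{5}$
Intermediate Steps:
$d = 0$
$m{\left(W,q \right)} = -12 + W$
$B = -115$ ($B = -227 + 112 = -115$)
$D{\left(Y,S \right)} = 12 - Y - \frac{16}{Y}$ ($D{\left(Y,S \right)} = - \frac{16}{Y} - \left(-12 + Y\right) = 12 - Y - \frac{16}{Y}$)
$403379 - D{\left(-527,B \right)} = 403379 - \left(12 - -527 - \frac{16}{-527}\right) = 403379 - \left(12 + 527 - - \frac{16}{527}\right) = 403379 - \left(12 + 527 + \frac{16}{527}\right) = 403379 - \frac{284069}{527} = \frac{212296664}{527}$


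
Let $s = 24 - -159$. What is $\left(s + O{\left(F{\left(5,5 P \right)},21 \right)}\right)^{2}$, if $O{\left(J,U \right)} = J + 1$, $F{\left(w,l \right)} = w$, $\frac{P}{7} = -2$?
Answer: $35721$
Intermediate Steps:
$P = -14$ ($P = 7 \left(-2\right) = -14$)
$s = 183$ ($s = 24 + 159 = 183$)
$O{\left(J,U \right)} = 1 + J$
$\left(s + O{\left(F{\left(5,5 P \right)},21 \right)}\right)^{2} = \left(183 + \left(1 + 5\right)\right)^{2} = \left(183 + 6\right)^{2} = 189^{2} = 35721$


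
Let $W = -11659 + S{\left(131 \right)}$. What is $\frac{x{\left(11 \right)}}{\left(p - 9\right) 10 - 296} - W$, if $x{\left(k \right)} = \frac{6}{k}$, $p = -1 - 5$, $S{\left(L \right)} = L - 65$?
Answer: $\frac{28437626}{2453} \approx 11593.0$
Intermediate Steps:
$S{\left(L \right)} = -65 + L$
$p = -6$
$W = -11593$ ($W = -11659 + \left(-65 + 131\right) = -11659 + 66 = -11593$)
$\frac{x{\left(11 \right)}}{\left(p - 9\right) 10 - 296} - W = \frac{6 \cdot \frac{1}{11}}{\left(-6 - 9\right) 10 - 296} - -11593 = \frac{6 \cdot \frac{1}{11}}{\left(-15\right) 10 - 296} + 11593 = \frac{6}{11 \left(-150 - 296\right)} + 11593 = \frac{6}{11 \left(-446\right)} + 11593 = \frac{6}{11} \left(- \frac{1}{446}\right) + 11593 = - \frac{3}{2453} + 11593 = \frac{28437626}{2453}$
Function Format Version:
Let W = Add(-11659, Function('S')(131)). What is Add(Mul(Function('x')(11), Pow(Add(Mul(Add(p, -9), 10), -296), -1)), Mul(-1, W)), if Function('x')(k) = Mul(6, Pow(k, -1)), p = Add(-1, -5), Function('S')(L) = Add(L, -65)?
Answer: Rational(28437626, 2453) ≈ 11593.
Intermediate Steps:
Function('S')(L) = Add(-65, L)
p = -6
W = -11593 (W = Add(-11659, Add(-65, 131)) = Add(-11659, 66) = -11593)
Add(Mul(Function('x')(11), Pow(Add(Mul(Add(p, -9), 10), -296), -1)), Mul(-1, W)) = Add(Mul(Mul(6, Pow(11, -1)), Pow(Add(Mul(Add(-6, -9), 10), -296), -1)), Mul(-1, -11593)) = Add(Mul(Mul(6, Rational(1, 11)), Pow(Add(Mul(-15, 10), -296), -1)), 11593) = Add(Mul(Rational(6, 11), Pow(Add(-150, -296), -1)), 11593) = Add(Mul(Rational(6, 11), Pow(-446, -1)), 11593) = Add(Mul(Rational(6, 11), Rational(-1, 446)), 11593) = Add(Rational(-3, 2453), 11593) = Rational(28437626, 2453)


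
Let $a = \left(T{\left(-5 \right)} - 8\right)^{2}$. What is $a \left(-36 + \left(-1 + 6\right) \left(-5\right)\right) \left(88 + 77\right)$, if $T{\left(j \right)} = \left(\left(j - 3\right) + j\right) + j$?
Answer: $-6803940$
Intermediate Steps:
$T{\left(j \right)} = -3 + 3 j$ ($T{\left(j \right)} = \left(\left(-3 + j\right) + j\right) + j = \left(-3 + 2 j\right) + j = -3 + 3 j$)
$a = 676$ ($a = \left(\left(-3 + 3 \left(-5\right)\right) - 8\right)^{2} = \left(\left(-3 - 15\right) - 8\right)^{2} = \left(-18 - 8\right)^{2} = \left(-26\right)^{2} = 676$)
$a \left(-36 + \left(-1 + 6\right) \left(-5\right)\right) \left(88 + 77\right) = 676 \left(-36 + \left(-1 + 6\right) \left(-5\right)\right) \left(88 + 77\right) = 676 \left(-36 + 5 \left(-5\right)\right) 165 = 676 \left(-36 - 25\right) 165 = 676 \left(\left(-61\right) 165\right) = 676 \left(-10065\right) = -6803940$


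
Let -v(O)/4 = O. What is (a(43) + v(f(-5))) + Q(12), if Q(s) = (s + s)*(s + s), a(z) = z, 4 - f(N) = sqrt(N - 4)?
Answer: 603 + 12*I ≈ 603.0 + 12.0*I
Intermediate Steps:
f(N) = 4 - sqrt(-4 + N) (f(N) = 4 - sqrt(N - 4) = 4 - sqrt(-4 + N))
v(O) = -4*O
Q(s) = 4*s**2 (Q(s) = (2*s)*(2*s) = 4*s**2)
(a(43) + v(f(-5))) + Q(12) = (43 - 4*(4 - sqrt(-4 - 5))) + 4*12**2 = (43 - 4*(4 - sqrt(-9))) + 4*144 = (43 - 4*(4 - 3*I)) + 576 = (43 + (-16 + 12*I)) + 576 = (27 + 12*I) + 576 = 603 + 12*I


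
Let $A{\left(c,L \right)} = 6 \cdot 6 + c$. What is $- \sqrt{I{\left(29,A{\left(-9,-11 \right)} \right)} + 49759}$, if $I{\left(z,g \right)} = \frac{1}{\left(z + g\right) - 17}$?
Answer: $- \frac{\sqrt{75683478}}{39} \approx -223.07$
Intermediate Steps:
$A{\left(c,L \right)} = 36 + c$
$I{\left(z,g \right)} = \frac{1}{-17 + g + z}$ ($I{\left(z,g \right)} = \frac{1}{\left(g + z\right) - 17} = \frac{1}{-17 + g + z}$)
$- \sqrt{I{\left(29,A{\left(-9,-11 \right)} \right)} + 49759} = - \sqrt{\frac{1}{-17 + \left(36 - 9\right) + 29} + 49759} = - \sqrt{\frac{1}{-17 + 27 + 29} + 49759} = - \sqrt{\frac{1}{39} + 49759} = - \sqrt{\frac{1940602}{39}} = - \frac{\sqrt{75683478}}{39}$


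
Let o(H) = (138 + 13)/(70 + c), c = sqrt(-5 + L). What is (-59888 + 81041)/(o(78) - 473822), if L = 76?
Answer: -48399668835804/1084135675651757 + 3194103*sqrt(71)/1084135675651757 ≈ -0.044644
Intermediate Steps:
c = sqrt(71) (c = sqrt(-5 + 76) = sqrt(71) ≈ 8.4261)
o(H) = 151/(70 + sqrt(71)) (o(H) = (138 + 13)/(70 + sqrt(71)) = 151/(70 + sqrt(71)))
(-59888 + 81041)/(o(78) - 473822) = (-59888 + 81041)/((10570/4829 - 151*sqrt(71)/4829) - 473822) = 21153/(-2288075868/4829 - 151*sqrt(71)/4829)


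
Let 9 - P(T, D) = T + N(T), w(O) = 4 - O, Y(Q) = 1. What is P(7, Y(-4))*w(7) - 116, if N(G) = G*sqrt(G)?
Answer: -122 + 21*sqrt(7) ≈ -66.439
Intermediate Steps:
N(G) = G**(3/2)
P(T, D) = 9 - T - T**(3/2) (P(T, D) = 9 - (T + T**(3/2)) = 9 + (-T - T**(3/2)) = 9 - T - T**(3/2))
P(7, Y(-4))*w(7) - 116 = (9 - 1*7 - 7**(3/2))*(4 - 1*7) - 116 = (9 - 7 - 7*sqrt(7))*(4 - 7) - 116 = (9 - 7 - 7*sqrt(7))*(-3) - 116 = (2 - 7*sqrt(7))*(-3) - 116 = (-6 + 21*sqrt(7)) - 116 = -122 + 21*sqrt(7)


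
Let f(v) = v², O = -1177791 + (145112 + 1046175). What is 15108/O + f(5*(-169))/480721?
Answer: 4224803567/1621952654 ≈ 2.6048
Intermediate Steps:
O = 13496 (O = -1177791 + 1191287 = 13496)
15108/O + f(5*(-169))/480721 = 15108/13496 + (5*(-169))²/480721 = 15108*(1/13496) + (-845)²*(1/480721) = 3777/3374 + 714025*(1/480721) = 3777/3374 + 714025/480721 = 4224803567/1621952654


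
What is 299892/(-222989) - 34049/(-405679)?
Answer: -114067334207/90461954531 ≈ -1.2609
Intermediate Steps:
299892/(-222989) - 34049/(-405679) = 299892*(-1/222989) - 34049*(-1/405679) = -299892/222989 + 34049/405679 = -114067334207/90461954531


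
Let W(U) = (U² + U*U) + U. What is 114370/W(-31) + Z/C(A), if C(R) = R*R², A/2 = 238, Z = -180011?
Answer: 12334484228319/203944682816 ≈ 60.480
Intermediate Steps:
A = 476 (A = 2*238 = 476)
W(U) = U + 2*U² (W(U) = (U² + U²) + U = 2*U² + U = U + 2*U²)
C(R) = R³
114370/W(-31) + Z/C(A) = 114370/((-31*(1 + 2*(-31)))) - 180011/(476³) = 114370/((-31*(1 - 62))) - 180011/107850176 = 114370/((-31*(-61))) - 180011*1/107850176 = 114370/1891 - 180011/107850176 = 12334484228319/203944682816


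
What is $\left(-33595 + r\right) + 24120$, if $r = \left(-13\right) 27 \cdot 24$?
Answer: $-17899$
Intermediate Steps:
$r = -8424$ ($r = \left(-351\right) 24 = -8424$)
$\left(-33595 + r\right) + 24120 = \left(-33595 - 8424\right) + 24120 = -42019 + 24120 = -17899$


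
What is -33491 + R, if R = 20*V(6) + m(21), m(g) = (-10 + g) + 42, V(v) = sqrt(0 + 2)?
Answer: -33438 + 20*sqrt(2) ≈ -33410.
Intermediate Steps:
V(v) = sqrt(2)
m(g) = 32 + g
R = 53 + 20*sqrt(2) (R = 20*sqrt(2) + (32 + 21) = 20*sqrt(2) + 53 = 53 + 20*sqrt(2) ≈ 81.284)
-33491 + R = -33491 + (53 + 20*sqrt(2)) = -33438 + 20*sqrt(2)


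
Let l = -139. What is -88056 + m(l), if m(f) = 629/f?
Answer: -12240413/139 ≈ -88061.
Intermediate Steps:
-88056 + m(l) = -88056 + 629/(-139) = -88056 + 629*(-1/139) = -88056 - 629/139 = -12240413/139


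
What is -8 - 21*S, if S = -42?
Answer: 874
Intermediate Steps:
-8 - 21*S = -8 - 21*(-42) = -8 + 882 = 874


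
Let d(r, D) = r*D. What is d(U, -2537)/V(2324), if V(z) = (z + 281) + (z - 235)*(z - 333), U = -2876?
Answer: 1824103/1040451 ≈ 1.7532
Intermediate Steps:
d(r, D) = D*r
V(z) = 281 + z + (-333 + z)*(-235 + z) (V(z) = (281 + z) + (-235 + z)*(-333 + z) = (281 + z) + (-333 + z)*(-235 + z) = 281 + z + (-333 + z)*(-235 + z))
d(U, -2537)/V(2324) = (-2537*(-2876))/(78536 + 2324² - 567*2324) = 7296412/(78536 + 5400976 - 1317708) = 7296412/4161804 = 7296412*(1/4161804) = 1824103/1040451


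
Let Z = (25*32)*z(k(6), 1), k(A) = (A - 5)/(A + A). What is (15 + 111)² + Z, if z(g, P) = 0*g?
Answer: 15876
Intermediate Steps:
k(A) = (-5 + A)/(2*A) (k(A) = (-5 + A)/((2*A)) = (-5 + A)*(1/(2*A)) = (-5 + A)/(2*A))
z(g, P) = 0
Z = 0 (Z = (25*32)*0 = 800*0 = 0)
(15 + 111)² + Z = (15 + 111)² + 0 = 126² + 0 = 15876 + 0 = 15876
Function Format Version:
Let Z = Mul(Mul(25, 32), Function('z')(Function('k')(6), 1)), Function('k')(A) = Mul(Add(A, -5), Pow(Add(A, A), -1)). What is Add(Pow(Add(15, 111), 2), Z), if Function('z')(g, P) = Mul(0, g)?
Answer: 15876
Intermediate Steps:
Function('k')(A) = Mul(Rational(1, 2), Pow(A, -1), Add(-5, A)) (Function('k')(A) = Mul(Add(-5, A), Pow(Mul(2, A), -1)) = Mul(Add(-5, A), Mul(Rational(1, 2), Pow(A, -1))) = Mul(Rational(1, 2), Pow(A, -1), Add(-5, A)))
Function('z')(g, P) = 0
Z = 0 (Z = Mul(Mul(25, 32), 0) = Mul(800, 0) = 0)
Add(Pow(Add(15, 111), 2), Z) = Add(Pow(Add(15, 111), 2), 0) = Add(Pow(126, 2), 0) = Add(15876, 0) = 15876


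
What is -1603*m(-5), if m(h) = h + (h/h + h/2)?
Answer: 20839/2 ≈ 10420.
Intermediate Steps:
m(h) = 1 + 3*h/2 (m(h) = h + (1 + h*(½)) = h + (1 + h/2) = 1 + 3*h/2)
-1603*m(-5) = -1603*(1 + (3/2)*(-5)) = -1603*(1 - 15/2) = -1603*(-13/2) = 20839/2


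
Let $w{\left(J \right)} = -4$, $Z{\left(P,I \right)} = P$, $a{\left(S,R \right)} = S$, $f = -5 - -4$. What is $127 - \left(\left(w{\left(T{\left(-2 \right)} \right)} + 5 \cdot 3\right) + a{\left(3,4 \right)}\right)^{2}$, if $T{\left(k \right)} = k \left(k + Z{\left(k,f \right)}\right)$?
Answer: $-69$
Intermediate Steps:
$f = -1$ ($f = -5 + 4 = -1$)
$T{\left(k \right)} = 2 k^{2}$ ($T{\left(k \right)} = k \left(k + k\right) = k 2 k = 2 k^{2}$)
$127 - \left(\left(w{\left(T{\left(-2 \right)} \right)} + 5 \cdot 3\right) + a{\left(3,4 \right)}\right)^{2} = 127 - \left(\left(-4 + 5 \cdot 3\right) + 3\right)^{2} = 127 - \left(\left(-4 + 15\right) + 3\right)^{2} = 127 - \left(11 + 3\right)^{2} = 127 - 14^{2} = 127 - 196 = -69$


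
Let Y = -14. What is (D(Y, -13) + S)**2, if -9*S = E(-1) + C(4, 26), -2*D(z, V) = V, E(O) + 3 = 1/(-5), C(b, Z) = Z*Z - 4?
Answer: 37246609/8100 ≈ 4598.3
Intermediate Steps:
C(b, Z) = -4 + Z**2 (C(b, Z) = Z**2 - 4 = -4 + Z**2)
E(O) = -16/5 (E(O) = -3 + 1/(-5) = -3 + 1*(-1/5) = -3 - 1/5 = -16/5)
D(z, V) = -V/2
S = -3344/45 (S = -(-16/5 + (-4 + 26**2))/9 = -(-16/5 + (-4 + 676))/9 = -(-16/5 + 672)/9 = -1/9*3344/5 = -3344/45 ≈ -74.311)
(D(Y, -13) + S)**2 = (-1/2*(-13) - 3344/45)**2 = (13/2 - 3344/45)**2 = (-6103/90)**2 = 37246609/8100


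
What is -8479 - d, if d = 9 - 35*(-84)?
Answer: -11428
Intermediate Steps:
d = 2949 (d = 9 + 2940 = 2949)
-8479 - d = -8479 - 1*2949 = -8479 - 2949 = -11428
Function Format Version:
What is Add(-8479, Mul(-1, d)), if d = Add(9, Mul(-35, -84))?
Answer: -11428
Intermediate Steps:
d = 2949 (d = Add(9, 2940) = 2949)
Add(-8479, Mul(-1, d)) = Add(-8479, Mul(-1, 2949)) = Add(-8479, -2949) = -11428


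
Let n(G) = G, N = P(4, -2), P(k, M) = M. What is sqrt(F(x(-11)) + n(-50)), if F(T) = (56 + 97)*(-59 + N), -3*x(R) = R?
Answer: I*sqrt(9383) ≈ 96.866*I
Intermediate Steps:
N = -2
x(R) = -R/3
F(T) = -9333 (F(T) = (56 + 97)*(-59 - 2) = 153*(-61) = -9333)
sqrt(F(x(-11)) + n(-50)) = sqrt(-9333 - 50) = sqrt(-9383) = I*sqrt(9383)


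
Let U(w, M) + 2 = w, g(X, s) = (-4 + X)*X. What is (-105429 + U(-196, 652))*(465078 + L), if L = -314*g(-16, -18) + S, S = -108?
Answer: -38499985230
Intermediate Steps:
g(X, s) = X*(-4 + X)
U(w, M) = -2 + w
L = -100588 (L = -(-5024)*(-4 - 16) - 108 = -(-5024)*(-20) - 108 = -314*320 - 108 = -100480 - 108 = -100588)
(-105429 + U(-196, 652))*(465078 + L) = (-105429 + (-2 - 196))*(465078 - 100588) = (-105429 - 198)*364490 = -105627*364490 = -38499985230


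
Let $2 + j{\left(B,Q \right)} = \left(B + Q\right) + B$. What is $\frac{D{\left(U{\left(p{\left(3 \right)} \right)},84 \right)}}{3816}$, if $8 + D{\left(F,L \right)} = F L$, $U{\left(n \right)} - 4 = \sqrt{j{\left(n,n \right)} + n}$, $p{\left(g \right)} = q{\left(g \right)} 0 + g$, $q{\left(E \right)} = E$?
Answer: $\frac{41}{477} + \frac{7 \sqrt{10}}{318} \approx 0.15556$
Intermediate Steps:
$j{\left(B,Q \right)} = -2 + Q + 2 B$ ($j{\left(B,Q \right)} = -2 + \left(\left(B + Q\right) + B\right) = -2 + \left(Q + 2 B\right) = -2 + Q + 2 B$)
$p{\left(g \right)} = g$ ($p{\left(g \right)} = g 0 + g = 0 + g = g$)
$U{\left(n \right)} = 4 + \sqrt{-2 + 4 n}$ ($U{\left(n \right)} = 4 + \sqrt{\left(-2 + n + 2 n\right) + n} = 4 + \sqrt{\left(-2 + 3 n\right) + n} = 4 + \sqrt{-2 + 4 n}$)
$D{\left(F,L \right)} = -8 + F L$
$\frac{D{\left(U{\left(p{\left(3 \right)} \right)},84 \right)}}{3816} = \frac{-8 + \left(4 + \sqrt{-2 + 4 \cdot 3}\right) 84}{3816} = \left(-8 + \left(4 + \sqrt{-2 + 12}\right) 84\right) \frac{1}{3816} = \left(-8 + \left(4 + \sqrt{10}\right) 84\right) \frac{1}{3816} = \left(-8 + \left(336 + 84 \sqrt{10}\right)\right) \frac{1}{3816} = \left(328 + 84 \sqrt{10}\right) \frac{1}{3816} = \frac{41}{477} + \frac{7 \sqrt{10}}{318}$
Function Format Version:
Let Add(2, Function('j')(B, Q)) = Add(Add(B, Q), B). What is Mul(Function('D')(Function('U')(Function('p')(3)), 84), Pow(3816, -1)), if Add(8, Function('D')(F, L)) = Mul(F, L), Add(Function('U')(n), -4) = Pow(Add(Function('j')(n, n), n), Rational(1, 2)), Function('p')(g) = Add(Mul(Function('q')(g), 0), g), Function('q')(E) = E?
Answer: Add(Rational(41, 477), Mul(Rational(7, 318), Pow(10, Rational(1, 2)))) ≈ 0.15556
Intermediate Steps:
Function('j')(B, Q) = Add(-2, Q, Mul(2, B)) (Function('j')(B, Q) = Add(-2, Add(Add(B, Q), B)) = Add(-2, Add(Q, Mul(2, B))) = Add(-2, Q, Mul(2, B)))
Function('p')(g) = g (Function('p')(g) = Add(Mul(g, 0), g) = Add(0, g) = g)
Function('U')(n) = Add(4, Pow(Add(-2, Mul(4, n)), Rational(1, 2))) (Function('U')(n) = Add(4, Pow(Add(Add(-2, n, Mul(2, n)), n), Rational(1, 2))) = Add(4, Pow(Add(Add(-2, Mul(3, n)), n), Rational(1, 2))) = Add(4, Pow(Add(-2, Mul(4, n)), Rational(1, 2))))
Function('D')(F, L) = Add(-8, Mul(F, L))
Mul(Function('D')(Function('U')(Function('p')(3)), 84), Pow(3816, -1)) = Mul(Add(-8, Mul(Add(4, Pow(Add(-2, Mul(4, 3)), Rational(1, 2))), 84)), Pow(3816, -1)) = Mul(Add(-8, Mul(Add(4, Pow(Add(-2, 12), Rational(1, 2))), 84)), Rational(1, 3816)) = Mul(Add(-8, Mul(Add(4, Pow(10, Rational(1, 2))), 84)), Rational(1, 3816)) = Mul(Add(-8, Add(336, Mul(84, Pow(10, Rational(1, 2))))), Rational(1, 3816)) = Mul(Add(328, Mul(84, Pow(10, Rational(1, 2)))), Rational(1, 3816)) = Add(Rational(41, 477), Mul(Rational(7, 318), Pow(10, Rational(1, 2))))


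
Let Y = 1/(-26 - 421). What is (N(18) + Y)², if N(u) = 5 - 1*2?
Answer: 1795600/199809 ≈ 8.9866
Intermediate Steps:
Y = -1/447 (Y = 1/(-447) = -1/447 ≈ -0.0022371)
N(u) = 3 (N(u) = 5 - 2 = 3)
(N(18) + Y)² = (3 - 1/447)² = (1340/447)² = 1795600/199809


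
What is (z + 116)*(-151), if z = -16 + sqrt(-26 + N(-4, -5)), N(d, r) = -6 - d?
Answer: -15100 - 302*I*sqrt(7) ≈ -15100.0 - 799.02*I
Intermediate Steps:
z = -16 + 2*I*sqrt(7) (z = -16 + sqrt(-26 + (-6 - 1*(-4))) = -16 + sqrt(-26 + (-6 + 4)) = -16 + sqrt(-26 - 2) = -16 + sqrt(-28) = -16 + 2*I*sqrt(7) ≈ -16.0 + 5.2915*I)
(z + 116)*(-151) = ((-16 + 2*I*sqrt(7)) + 116)*(-151) = (100 + 2*I*sqrt(7))*(-151) = -15100 - 302*I*sqrt(7)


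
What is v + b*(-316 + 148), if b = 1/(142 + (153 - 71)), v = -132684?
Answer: -530739/4 ≈ -1.3268e+5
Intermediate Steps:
b = 1/224 (b = 1/(142 + 82) = 1/224 ≈ 0.0044643)
v + b*(-316 + 148) = -132684 + (-316 + 148)/224 = -132684 + (1/224)*(-168) = -132684 - ¾ = -530739/4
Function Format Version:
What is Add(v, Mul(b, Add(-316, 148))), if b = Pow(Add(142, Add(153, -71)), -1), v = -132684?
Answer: Rational(-530739, 4) ≈ -1.3268e+5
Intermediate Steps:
b = Rational(1, 224) (b = Pow(Add(142, 82), -1) = Pow(224, -1) = Rational(1, 224) ≈ 0.0044643)
Add(v, Mul(b, Add(-316, 148))) = Add(-132684, Mul(Rational(1, 224), Add(-316, 148))) = Add(-132684, Mul(Rational(1, 224), -168)) = Add(-132684, Rational(-3, 4)) = Rational(-530739, 4)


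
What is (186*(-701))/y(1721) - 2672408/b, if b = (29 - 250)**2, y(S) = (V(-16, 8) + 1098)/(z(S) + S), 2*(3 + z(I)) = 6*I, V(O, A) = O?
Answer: -21911178097481/26422981 ≈ -8.2925e+5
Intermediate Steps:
z(I) = -3 + 3*I (z(I) = -3 + (6*I)/2 = -3 + 3*I)
y(S) = 1082/(-3 + 4*S) (y(S) = (-16 + 1098)/((-3 + 3*S) + S) = 1082/(-3 + 4*S))
b = 48841 (b = (-221)**2 = 48841)
(186*(-701))/y(1721) - 2672408/b = (186*(-701))/((1082/(-3 + 4*1721))) - 2672408/48841 = -130386/(1082/(-3 + 6884)) - 2672408*1/48841 = -130386/(1082/6881) - 2672408/48841 = -130386/(1082*(1/6881)) - 2672408/48841 = -130386/1082/6881 - 2672408/48841 = -130386*6881/1082 - 2672408/48841 = -448593033/541 - 2672408/48841 = -21911178097481/26422981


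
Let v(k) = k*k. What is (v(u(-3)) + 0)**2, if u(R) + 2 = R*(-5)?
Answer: 28561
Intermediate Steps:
u(R) = -2 - 5*R (u(R) = -2 + R*(-5) = -2 - 5*R)
v(k) = k**2
(v(u(-3)) + 0)**2 = ((-2 - 5*(-3))**2 + 0)**2 = ((-2 + 15)**2 + 0)**2 = (13**2 + 0)**2 = (169 + 0)**2 = 169**2 = 28561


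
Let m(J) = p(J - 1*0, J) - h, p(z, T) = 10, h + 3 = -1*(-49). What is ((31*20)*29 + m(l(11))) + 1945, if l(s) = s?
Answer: 19889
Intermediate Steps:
h = 46 (h = -3 - 1*(-49) = -3 + 49 = 46)
m(J) = -36 (m(J) = 10 - 1*46 = 10 - 46 = -36)
((31*20)*29 + m(l(11))) + 1945 = ((31*20)*29 - 36) + 1945 = (620*29 - 36) + 1945 = (17980 - 36) + 1945 = 17944 + 1945 = 19889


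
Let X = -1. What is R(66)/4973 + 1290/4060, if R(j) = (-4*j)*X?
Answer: 748701/2019038 ≈ 0.37082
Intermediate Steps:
R(j) = 4*j (R(j) = -4*j*(-1) = 4*j)
R(66)/4973 + 1290/4060 = (4*66)/4973 + 1290/4060 = 264*(1/4973) + 1290*(1/4060) = 264/4973 + 129/406 = 748701/2019038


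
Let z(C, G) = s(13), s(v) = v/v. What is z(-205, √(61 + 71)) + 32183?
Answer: 32184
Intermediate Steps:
s(v) = 1
z(C, G) = 1
z(-205, √(61 + 71)) + 32183 = 1 + 32183 = 32184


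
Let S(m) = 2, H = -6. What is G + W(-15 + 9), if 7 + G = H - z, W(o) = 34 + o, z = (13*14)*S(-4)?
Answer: -349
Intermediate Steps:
z = 364 (z = (13*14)*2 = 182*2 = 364)
G = -377 (G = -7 + (-6 - 1*364) = -7 + (-6 - 364) = -7 - 370 = -377)
G + W(-15 + 9) = -377 + (34 + (-15 + 9)) = -377 + (34 - 6) = -377 + 28 = -349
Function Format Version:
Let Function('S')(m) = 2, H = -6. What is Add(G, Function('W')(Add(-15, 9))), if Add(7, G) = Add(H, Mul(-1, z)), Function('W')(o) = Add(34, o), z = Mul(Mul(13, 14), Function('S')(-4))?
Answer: -349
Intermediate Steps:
z = 364 (z = Mul(Mul(13, 14), 2) = Mul(182, 2) = 364)
G = -377 (G = Add(-7, Add(-6, Mul(-1, 364))) = Add(-7, Add(-6, -364)) = Add(-7, -370) = -377)
Add(G, Function('W')(Add(-15, 9))) = Add(-377, Add(34, Add(-15, 9))) = Add(-377, Add(34, -6)) = Add(-377, 28) = -349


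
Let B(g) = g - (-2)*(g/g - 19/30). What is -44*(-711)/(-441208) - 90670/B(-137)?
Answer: 18750031122/28182161 ≈ 665.32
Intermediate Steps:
B(g) = 11/15 + g (B(g) = g - (-2)*(1 - 19*1/30) = g - (-2)*(1 - 19/30) = g - (-2)*11/30 = g - 1*(-11/15) = g + 11/15 = 11/15 + g)
-44*(-711)/(-441208) - 90670/B(-137) = -44*(-711)/(-441208) - 90670/(11/15 - 137) = 31284*(-1/441208) - 90670/(-2044/15) = -7821/110302 - 90670*(-15/2044) = -7821/110302 + 680025/1022 = 18750031122/28182161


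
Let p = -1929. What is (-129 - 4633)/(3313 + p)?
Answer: -2381/692 ≈ -3.4408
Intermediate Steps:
(-129 - 4633)/(3313 + p) = (-129 - 4633)/(3313 - 1929) = -4762/1384 = -4762*1/1384 = -2381/692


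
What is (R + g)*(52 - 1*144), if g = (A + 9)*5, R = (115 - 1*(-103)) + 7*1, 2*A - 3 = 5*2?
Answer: -27830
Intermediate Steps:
A = 13/2 (A = 3/2 + (5*2)/2 = 3/2 + (½)*10 = 3/2 + 5 = 13/2 ≈ 6.5000)
R = 225 (R = (115 + 103) + 7 = 218 + 7 = 225)
g = 155/2 (g = (13/2 + 9)*5 = (31/2)*5 = 155/2 ≈ 77.500)
(R + g)*(52 - 1*144) = (225 + 155/2)*(52 - 1*144) = 605*(52 - 144)/2 = (605/2)*(-92) = -27830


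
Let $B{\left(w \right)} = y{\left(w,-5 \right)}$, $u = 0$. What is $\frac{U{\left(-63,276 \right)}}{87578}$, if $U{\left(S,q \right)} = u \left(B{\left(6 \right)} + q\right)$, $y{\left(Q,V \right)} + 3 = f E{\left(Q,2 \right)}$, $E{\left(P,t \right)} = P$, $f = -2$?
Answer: $0$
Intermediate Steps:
$y{\left(Q,V \right)} = -3 - 2 Q$
$B{\left(w \right)} = -3 - 2 w$
$U{\left(S,q \right)} = 0$ ($U{\left(S,q \right)} = 0 \left(\left(-3 - 12\right) + q\right) = 0 \left(-15 + q\right) = 0$)
$\frac{U{\left(-63,276 \right)}}{87578} = \frac{0}{87578} = 0 \cdot \frac{1}{87578} = 0$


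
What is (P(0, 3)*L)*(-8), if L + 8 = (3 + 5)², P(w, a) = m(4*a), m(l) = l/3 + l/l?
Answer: -2240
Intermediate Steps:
m(l) = 1 + l/3 (m(l) = l*(⅓) + 1 = l/3 + 1 = 1 + l/3)
P(w, a) = 1 + 4*a/3 (P(w, a) = 1 + (4*a)/3 = 1 + 4*a/3)
L = 56 (L = -8 + (3 + 5)² = -8 + 8² = -8 + 64 = 56)
(P(0, 3)*L)*(-8) = ((1 + (4/3)*3)*56)*(-8) = ((1 + 4)*56)*(-8) = (5*56)*(-8) = 280*(-8) = -2240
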